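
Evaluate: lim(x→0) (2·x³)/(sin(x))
This is a 0/0 indeterminate form.

Apply L'Hôpital's rule: differentiate numerator and denominator separately.
  f(x) = 2·x^3   ⇒   f'(x) = 6·x^2
  g(x) = sin(x)   ⇒   g'(x) = cos(x)
  lim(x→0) f'(x)/g'(x) = lim(x→0) (6·x^2)/(cos(x))
  = 0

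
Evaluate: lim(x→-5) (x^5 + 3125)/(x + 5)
This is a standard limit.

Factor or rationalize the expression:
  lim(x→-5) (x^5 + 3125)/(x + 5) = 3125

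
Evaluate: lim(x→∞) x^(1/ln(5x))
This is an exponential indeterminate form.

For exponential indeterminate forms, take the natural log:
  Let L = lim(x→∞) x^(1/ln(5x))
  Then ln(L) = lim(x→∞) [exponent × ln(base)]
  Evaluate using L'Hôpital or standard limits, then exponentiate.
  L = e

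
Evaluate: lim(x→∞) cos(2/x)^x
This is an exponential indeterminate form.

For exponential indeterminate forms, take the natural log:
  Let L = lim(x→∞) cos(2/x)^x
  Then ln(L) = lim(x→∞) [exponent × ln(base)]
  Evaluate using L'Hôpital or standard limits, then exponentiate.
  L = 1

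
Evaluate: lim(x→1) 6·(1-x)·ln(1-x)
This is a 0·∞ indeterminate form.

Rewrite 0·∞ as a quotient (0/0 or ∞/∞ form), then apply L'Hôpital's rule:
  lim(x→1) 6·(1-x)·ln(1-x) = 0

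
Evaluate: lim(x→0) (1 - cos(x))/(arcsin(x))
This is a 0/0 indeterminate form.

Apply L'Hôpital's rule: differentiate numerator and denominator separately.
  f(x) = 1 - cos(x)   ⇒   f'(x) = sin(x)
  g(x) = asin(x)   ⇒   g'(x) = 1/sqrt(1 - x^2)
  lim(x→0) f'(x)/g'(x) = lim(x→0) (sin(x))/(1/sqrt(1 - x^2))
  = 0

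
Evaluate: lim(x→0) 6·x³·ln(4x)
This is a 0·∞ indeterminate form.

Rewrite 0·∞ as a quotient (0/0 or ∞/∞ form), then apply L'Hôpital's rule:
  lim(x→0) 6·x³·ln(4x) = 0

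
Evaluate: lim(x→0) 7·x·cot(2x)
This is a 0·∞ indeterminate form.

Rewrite 0·∞ as a quotient (0/0 or ∞/∞ form), then apply L'Hôpital's rule:
  lim(x→0) 7·x·cot(2x) = 7/2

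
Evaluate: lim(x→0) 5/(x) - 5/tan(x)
This is an ∞-∞ indeterminate form.

Combine fractions or rationalize to convert ∞-∞ to 0/0 form:
  lim(x→0) 5/(x) - 5/tan(x) = 0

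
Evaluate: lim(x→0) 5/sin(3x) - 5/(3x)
This is an ∞-∞ indeterminate form.

Combine fractions or rationalize to convert ∞-∞ to 0/0 form:
  lim(x→0) 5/sin(3x) - 5/(3x) = 0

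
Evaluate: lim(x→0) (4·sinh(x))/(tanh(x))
This is a 0/0 indeterminate form.

Apply L'Hôpital's rule: differentiate numerator and denominator separately.
  f(x) = 4·sinh(x)   ⇒   f'(x) = 4·cosh(x)
  g(x) = tanh(x)   ⇒   g'(x) = 1 - tanh(x)^2
  lim(x→0) f'(x)/g'(x) = lim(x→0) (4·cosh(x))/(1 - tanh(x)^2)
  = 4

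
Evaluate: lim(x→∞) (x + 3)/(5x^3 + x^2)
This is an ∞/∞ indeterminate form.

Apply L'Hôpital's rule: differentiate numerator and denominator separately.
  f(x) = x + 3   ⇒   f'(x) = 1
  g(x) = 5·x^3 + x^2   ⇒   g'(x) = 15·x^2 + 2·x
  lim(x→∞) f'(x)/g'(x) = lim(x→∞) (1)/(15·x^2 + 2·x)
  = 0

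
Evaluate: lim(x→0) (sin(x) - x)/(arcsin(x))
This is a 0/0 indeterminate form.

Apply L'Hôpital's rule: differentiate numerator and denominator separately.
  f(x) = -x + sin(x)   ⇒   f'(x) = cos(x) - 1
  g(x) = asin(x)   ⇒   g'(x) = 1/sqrt(1 - x^2)
  lim(x→0) f'(x)/g'(x) = lim(x→0) (cos(x) - 1)/(1/sqrt(1 - x^2))
  = 0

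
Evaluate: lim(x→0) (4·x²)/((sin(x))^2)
This is a 0/0 indeterminate form.

Apply L'Hôpital's rule: differentiate numerator and denominator separately.
  f(x) = 4·x^2   ⇒   f'(x) = 8·x
  g(x) = sin(x)^2   ⇒   g'(x) = 2·sin(x)·cos(x)
  lim(x→0) f'(x)/g'(x) = lim(x→0) (8·x)/(2·sin(x)·cos(x))
  = 4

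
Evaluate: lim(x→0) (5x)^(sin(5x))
This is an exponential indeterminate form.

For exponential indeterminate forms, take the natural log:
  Let L = lim(x→0) (5x)^(sin(5x))
  Then ln(L) = lim(x→0) [exponent × ln(base)]
  Evaluate using L'Hôpital or standard limits, then exponentiate.
  L = 1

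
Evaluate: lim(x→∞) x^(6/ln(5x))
This is an exponential indeterminate form.

For exponential indeterminate forms, take the natural log:
  Let L = lim(x→∞) x^(6/ln(5x))
  Then ln(L) = lim(x→∞) [exponent × ln(base)]
  Evaluate using L'Hôpital or standard limits, then exponentiate.
  L = e^(6)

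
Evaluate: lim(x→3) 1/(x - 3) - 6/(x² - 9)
This is an ∞-∞ indeterminate form.

Combine fractions or rationalize to convert ∞-∞ to 0/0 form:
  lim(x→3) 1/(x - 3) - 6/(x² - 9) = 1/6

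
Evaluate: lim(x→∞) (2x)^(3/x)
This is an exponential indeterminate form.

For exponential indeterminate forms, take the natural log:
  Let L = lim(x→∞) (2x)^(3/x)
  Then ln(L) = lim(x→∞) [exponent × ln(base)]
  Evaluate using L'Hôpital or standard limits, then exponentiate.
  L = 1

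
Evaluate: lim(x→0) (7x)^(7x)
This is an exponential indeterminate form.

For exponential indeterminate forms, take the natural log:
  Let L = lim(x→0) (7x)^(7x)
  Then ln(L) = lim(x→0) [exponent × ln(base)]
  Evaluate using L'Hôpital or standard limits, then exponentiate.
  L = 1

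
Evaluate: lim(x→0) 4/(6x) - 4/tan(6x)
This is an ∞-∞ indeterminate form.

Combine fractions or rationalize to convert ∞-∞ to 0/0 form:
  lim(x→0) 4/(6x) - 4/tan(6x) = 0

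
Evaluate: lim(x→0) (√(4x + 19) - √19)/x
This is a standard limit.

Factor or rationalize the expression:
  lim(x→0) (√(4x + 19) - √19)/x = 2·sqrt(19)/19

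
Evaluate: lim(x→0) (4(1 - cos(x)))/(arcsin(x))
This is a 0/0 indeterminate form.

Apply L'Hôpital's rule: differentiate numerator and denominator separately.
  f(x) = 4 - 4·cos(x)   ⇒   f'(x) = 4·sin(x)
  g(x) = asin(x)   ⇒   g'(x) = 1/sqrt(1 - x^2)
  lim(x→0) f'(x)/g'(x) = lim(x→0) (4·sin(x))/(1/sqrt(1 - x^2))
  = 0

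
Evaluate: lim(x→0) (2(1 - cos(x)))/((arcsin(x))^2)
This is a 0/0 indeterminate form.

Apply L'Hôpital's rule: differentiate numerator and denominator separately.
  f(x) = 2 - 2·cos(x)   ⇒   f'(x) = 2·sin(x)
  g(x) = asin(x)^2   ⇒   g'(x) = 2·asin(x)/sqrt(1 - x^2)
  lim(x→0) f'(x)/g'(x) = lim(x→0) (2·sin(x))/(2·asin(x)/sqrt(1 - x^2))
  = 1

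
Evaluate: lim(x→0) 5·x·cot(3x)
This is a 0·∞ indeterminate form.

Rewrite 0·∞ as a quotient (0/0 or ∞/∞ form), then apply L'Hôpital's rule:
  lim(x→0) 5·x·cot(3x) = 5/3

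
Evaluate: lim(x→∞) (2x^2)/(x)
This is an ∞/∞ indeterminate form.

Apply L'Hôpital's rule: differentiate numerator and denominator separately.
  f(x) = 2·x^2   ⇒   f'(x) = 4·x
  g(x) = x   ⇒   g'(x) = 1
  lim(x→∞) f'(x)/g'(x) = lim(x→∞) (4·x)/(1)
  = ∞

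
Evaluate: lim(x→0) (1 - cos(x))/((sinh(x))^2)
This is a 0/0 indeterminate form.

Apply L'Hôpital's rule: differentiate numerator and denominator separately.
  f(x) = 1 - cos(x)   ⇒   f'(x) = sin(x)
  g(x) = sinh(x)^2   ⇒   g'(x) = 2·sinh(x)·cosh(x)
  lim(x→0) f'(x)/g'(x) = lim(x→0) (sin(x))/(2·sinh(x)·cosh(x))
  = 1/2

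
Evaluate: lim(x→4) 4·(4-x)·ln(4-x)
This is a 0·∞ indeterminate form.

Rewrite 0·∞ as a quotient (0/0 or ∞/∞ form), then apply L'Hôpital's rule:
  lim(x→4) 4·(4-x)·ln(4-x) = 0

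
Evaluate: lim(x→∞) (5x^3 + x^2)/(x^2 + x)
This is an ∞/∞ indeterminate form.

Apply L'Hôpital's rule: differentiate numerator and denominator separately.
  f(x) = 5·x^3 + x^2   ⇒   f'(x) = 15·x^2 + 2·x
  g(x) = x^2 + x   ⇒   g'(x) = 2·x + 1
  lim(x→∞) f'(x)/g'(x) = lim(x→∞) (15·x^2 + 2·x)/(2·x + 1)
  = ∞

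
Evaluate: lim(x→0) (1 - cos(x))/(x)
This is a 0/0 indeterminate form.

Apply L'Hôpital's rule: differentiate numerator and denominator separately.
  f(x) = 1 - cos(x)   ⇒   f'(x) = sin(x)
  g(x) = x   ⇒   g'(x) = 1
  lim(x→0) f'(x)/g'(x) = lim(x→0) (sin(x))/(1)
  = 0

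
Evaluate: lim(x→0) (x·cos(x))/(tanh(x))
This is a 0/0 indeterminate form.

Apply L'Hôpital's rule: differentiate numerator and denominator separately.
  f(x) = x·cos(x)   ⇒   f'(x) = -x·sin(x) + cos(x)
  g(x) = tanh(x)   ⇒   g'(x) = 1 - tanh(x)^2
  lim(x→0) f'(x)/g'(x) = lim(x→0) (-x·sin(x) + cos(x))/(1 - tanh(x)^2)
  = 1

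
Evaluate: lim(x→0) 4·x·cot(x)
This is a 0·∞ indeterminate form.

Rewrite 0·∞ as a quotient (0/0 or ∞/∞ form), then apply L'Hôpital's rule:
  lim(x→0) 4·x·cot(x) = 4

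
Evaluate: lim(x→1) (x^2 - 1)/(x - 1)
This is a standard limit.

Factor or rationalize the expression:
  lim(x→1) (x^2 - 1)/(x - 1) = 2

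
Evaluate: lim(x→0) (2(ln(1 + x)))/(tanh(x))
This is a 0/0 indeterminate form.

Apply L'Hôpital's rule: differentiate numerator and denominator separately.
  f(x) = 2·ln(x + 1)   ⇒   f'(x) = 2/(x + 1)
  g(x) = tanh(x)   ⇒   g'(x) = 1 - tanh(x)^2
  lim(x→0) f'(x)/g'(x) = lim(x→0) (2/(x + 1))/(1 - tanh(x)^2)
  = 2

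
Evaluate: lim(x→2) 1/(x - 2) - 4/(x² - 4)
This is an ∞-∞ indeterminate form.

Combine fractions or rationalize to convert ∞-∞ to 0/0 form:
  lim(x→2) 1/(x - 2) - 4/(x² - 4) = 1/4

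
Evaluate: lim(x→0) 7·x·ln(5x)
This is a 0·∞ indeterminate form.

Rewrite 0·∞ as a quotient (0/0 or ∞/∞ form), then apply L'Hôpital's rule:
  lim(x→0) 7·x·ln(5x) = 0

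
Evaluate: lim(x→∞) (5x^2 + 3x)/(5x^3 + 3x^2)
This is an ∞/∞ indeterminate form.

Apply L'Hôpital's rule: differentiate numerator and denominator separately.
  f(x) = 5·x^2 + 3·x   ⇒   f'(x) = 10·x + 3
  g(x) = 5·x^3 + 3·x^2   ⇒   g'(x) = 15·x^2 + 6·x
  lim(x→∞) f'(x)/g'(x) = lim(x→∞) (10·x + 3)/(15·x^2 + 6·x)
  = 0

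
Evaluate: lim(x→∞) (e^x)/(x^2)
This is an ∞/∞ indeterminate form.

Apply L'Hôpital's rule: differentiate numerator and denominator separately.
  f(x) = e^(x)   ⇒   f'(x) = e^(x)
  g(x) = x^2   ⇒   g'(x) = 2·x
  lim(x→∞) f'(x)/g'(x) = lim(x→∞) (e^(x))/(2·x)
  = ∞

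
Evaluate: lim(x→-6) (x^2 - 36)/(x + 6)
This is a standard limit.

Factor or rationalize the expression:
  lim(x→-6) (x^2 - 36)/(x + 6) = -12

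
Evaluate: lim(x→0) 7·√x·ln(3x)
This is a 0·∞ indeterminate form.

Rewrite 0·∞ as a quotient (0/0 or ∞/∞ form), then apply L'Hôpital's rule:
  lim(x→0) 7·√x·ln(3x) = 0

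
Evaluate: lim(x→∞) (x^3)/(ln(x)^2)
This is an ∞/∞ indeterminate form.

Apply L'Hôpital's rule: differentiate numerator and denominator separately.
  f(x) = x^3   ⇒   f'(x) = 3·x^2
  g(x) = ln(x)^2   ⇒   g'(x) = 2·ln(x)/x
  lim(x→∞) f'(x)/g'(x) = lim(x→∞) (3·x^2)/(2·ln(x)/x)
  = ∞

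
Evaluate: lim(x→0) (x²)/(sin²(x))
This is a 0/0 indeterminate form.

Apply L'Hôpital's rule: differentiate numerator and denominator separately.
  f(x) = x^2   ⇒   f'(x) = 2·x
  g(x) = sin(x)^2   ⇒   g'(x) = 2·sin(x)·cos(x)
  lim(x→0) f'(x)/g'(x) = lim(x→0) (2·x)/(2·sin(x)·cos(x))
  = 1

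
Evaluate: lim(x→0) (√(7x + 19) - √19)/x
This is a standard limit.

Factor or rationalize the expression:
  lim(x→0) (√(7x + 19) - √19)/x = 7·sqrt(19)/38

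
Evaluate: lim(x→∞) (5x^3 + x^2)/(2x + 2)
This is an ∞/∞ indeterminate form.

Apply L'Hôpital's rule: differentiate numerator and denominator separately.
  f(x) = 5·x^3 + x^2   ⇒   f'(x) = 15·x^2 + 2·x
  g(x) = 2·x + 2   ⇒   g'(x) = 2
  lim(x→∞) f'(x)/g'(x) = lim(x→∞) (15·x^2 + 2·x)/(2)
  = ∞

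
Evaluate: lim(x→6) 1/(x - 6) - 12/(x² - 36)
This is an ∞-∞ indeterminate form.

Combine fractions or rationalize to convert ∞-∞ to 0/0 form:
  lim(x→6) 1/(x - 6) - 12/(x² - 36) = 1/12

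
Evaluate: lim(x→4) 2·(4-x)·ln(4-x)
This is a 0·∞ indeterminate form.

Rewrite 0·∞ as a quotient (0/0 or ∞/∞ form), then apply L'Hôpital's rule:
  lim(x→4) 2·(4-x)·ln(4-x) = 0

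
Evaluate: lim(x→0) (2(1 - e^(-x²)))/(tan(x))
This is a 0/0 indeterminate form.

Apply L'Hôpital's rule: differentiate numerator and denominator separately.
  f(x) = 2 - 2·e^(-x^2)   ⇒   f'(x) = 4·x·e^(-x^2)
  g(x) = tan(x)   ⇒   g'(x) = tan(x)^2 + 1
  lim(x→0) f'(x)/g'(x) = lim(x→0) (4·x·e^(-x^2))/(tan(x)^2 + 1)
  = 0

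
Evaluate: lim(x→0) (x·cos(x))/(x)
This is a 0/0 indeterminate form.

Apply L'Hôpital's rule: differentiate numerator and denominator separately.
  f(x) = x·cos(x)   ⇒   f'(x) = -x·sin(x) + cos(x)
  g(x) = x   ⇒   g'(x) = 1
  lim(x→0) f'(x)/g'(x) = lim(x→0) (-x·sin(x) + cos(x))/(1)
  = 1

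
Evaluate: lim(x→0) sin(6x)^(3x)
This is an exponential indeterminate form.

For exponential indeterminate forms, take the natural log:
  Let L = lim(x→0) sin(6x)^(3x)
  Then ln(L) = lim(x→0) [exponent × ln(base)]
  Evaluate using L'Hôpital or standard limits, then exponentiate.
  L = 1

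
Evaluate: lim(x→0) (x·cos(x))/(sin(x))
This is a 0/0 indeterminate form.

Apply L'Hôpital's rule: differentiate numerator and denominator separately.
  f(x) = x·cos(x)   ⇒   f'(x) = -x·sin(x) + cos(x)
  g(x) = sin(x)   ⇒   g'(x) = cos(x)
  lim(x→0) f'(x)/g'(x) = lim(x→0) (-x·sin(x) + cos(x))/(cos(x))
  = 1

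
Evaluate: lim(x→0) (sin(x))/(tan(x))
This is a 0/0 indeterminate form.

Apply L'Hôpital's rule: differentiate numerator and denominator separately.
  f(x) = sin(x)   ⇒   f'(x) = cos(x)
  g(x) = tan(x)   ⇒   g'(x) = tan(x)^2 + 1
  lim(x→0) f'(x)/g'(x) = lim(x→0) (cos(x))/(tan(x)^2 + 1)
  = 1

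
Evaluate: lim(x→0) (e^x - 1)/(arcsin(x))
This is a 0/0 indeterminate form.

Apply L'Hôpital's rule: differentiate numerator and denominator separately.
  f(x) = e^(x) - 1   ⇒   f'(x) = e^(x)
  g(x) = asin(x)   ⇒   g'(x) = 1/sqrt(1 - x^2)
  lim(x→0) f'(x)/g'(x) = lim(x→0) (e^(x))/(1/sqrt(1 - x^2))
  = 1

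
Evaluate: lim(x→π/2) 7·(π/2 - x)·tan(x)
This is a 0·∞ indeterminate form.

Rewrite 0·∞ as a quotient (0/0 or ∞/∞ form), then apply L'Hôpital's rule:
  lim(x→π/2) 7·(π/2 - x)·tan(x) = 7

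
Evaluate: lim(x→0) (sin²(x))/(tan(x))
This is a 0/0 indeterminate form.

Apply L'Hôpital's rule: differentiate numerator and denominator separately.
  f(x) = sin(x)^2   ⇒   f'(x) = 2·sin(x)·cos(x)
  g(x) = tan(x)   ⇒   g'(x) = tan(x)^2 + 1
  lim(x→0) f'(x)/g'(x) = lim(x→0) (2·sin(x)·cos(x))/(tan(x)^2 + 1)
  = 0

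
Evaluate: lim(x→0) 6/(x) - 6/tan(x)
This is an ∞-∞ indeterminate form.

Combine fractions or rationalize to convert ∞-∞ to 0/0 form:
  lim(x→0) 6/(x) - 6/tan(x) = 0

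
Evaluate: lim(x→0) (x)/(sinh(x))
This is a 0/0 indeterminate form.

Apply L'Hôpital's rule: differentiate numerator and denominator separately.
  f(x) = x   ⇒   f'(x) = 1
  g(x) = sinh(x)   ⇒   g'(x) = cosh(x)
  lim(x→0) f'(x)/g'(x) = lim(x→0) (1)/(cosh(x))
  = 1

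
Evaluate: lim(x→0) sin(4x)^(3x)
This is an exponential indeterminate form.

For exponential indeterminate forms, take the natural log:
  Let L = lim(x→0) sin(4x)^(3x)
  Then ln(L) = lim(x→0) [exponent × ln(base)]
  Evaluate using L'Hôpital or standard limits, then exponentiate.
  L = 1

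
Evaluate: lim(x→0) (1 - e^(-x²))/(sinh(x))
This is a 0/0 indeterminate form.

Apply L'Hôpital's rule: differentiate numerator and denominator separately.
  f(x) = 1 - e^(-x^2)   ⇒   f'(x) = 2·x·e^(-x^2)
  g(x) = sinh(x)   ⇒   g'(x) = cosh(x)
  lim(x→0) f'(x)/g'(x) = lim(x→0) (2·x·e^(-x^2))/(cosh(x))
  = 0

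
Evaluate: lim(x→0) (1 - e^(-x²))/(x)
This is a 0/0 indeterminate form.

Apply L'Hôpital's rule: differentiate numerator and denominator separately.
  f(x) = 1 - e^(-x^2)   ⇒   f'(x) = 2·x·e^(-x^2)
  g(x) = x   ⇒   g'(x) = 1
  lim(x→0) f'(x)/g'(x) = lim(x→0) (2·x·e^(-x^2))/(1)
  = 0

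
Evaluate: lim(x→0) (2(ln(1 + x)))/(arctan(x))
This is a 0/0 indeterminate form.

Apply L'Hôpital's rule: differentiate numerator and denominator separately.
  f(x) = 2·ln(x + 1)   ⇒   f'(x) = 2/(x + 1)
  g(x) = atan(x)   ⇒   g'(x) = 1/(x^2 + 1)
  lim(x→0) f'(x)/g'(x) = lim(x→0) (2/(x + 1))/(1/(x^2 + 1))
  = 2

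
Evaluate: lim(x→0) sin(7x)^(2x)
This is an exponential indeterminate form.

For exponential indeterminate forms, take the natural log:
  Let L = lim(x→0) sin(7x)^(2x)
  Then ln(L) = lim(x→0) [exponent × ln(base)]
  Evaluate using L'Hôpital or standard limits, then exponentiate.
  L = 1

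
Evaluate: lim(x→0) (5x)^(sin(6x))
This is an exponential indeterminate form.

For exponential indeterminate forms, take the natural log:
  Let L = lim(x→0) (5x)^(sin(6x))
  Then ln(L) = lim(x→0) [exponent × ln(base)]
  Evaluate using L'Hôpital or standard limits, then exponentiate.
  L = 1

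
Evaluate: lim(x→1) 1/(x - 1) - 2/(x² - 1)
This is an ∞-∞ indeterminate form.

Combine fractions or rationalize to convert ∞-∞ to 0/0 form:
  lim(x→1) 1/(x - 1) - 2/(x² - 1) = 1/2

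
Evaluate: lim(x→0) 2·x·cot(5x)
This is a 0·∞ indeterminate form.

Rewrite 0·∞ as a quotient (0/0 or ∞/∞ form), then apply L'Hôpital's rule:
  lim(x→0) 2·x·cot(5x) = 2/5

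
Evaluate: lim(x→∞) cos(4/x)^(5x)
This is an exponential indeterminate form.

For exponential indeterminate forms, take the natural log:
  Let L = lim(x→∞) cos(4/x)^(5x)
  Then ln(L) = lim(x→∞) [exponent × ln(base)]
  Evaluate using L'Hôpital or standard limits, then exponentiate.
  L = 1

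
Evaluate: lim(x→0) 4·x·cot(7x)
This is a 0·∞ indeterminate form.

Rewrite 0·∞ as a quotient (0/0 or ∞/∞ form), then apply L'Hôpital's rule:
  lim(x→0) 4·x·cot(7x) = 4/7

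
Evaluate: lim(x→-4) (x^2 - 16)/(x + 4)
This is a standard limit.

Factor or rationalize the expression:
  lim(x→-4) (x^2 - 16)/(x + 4) = -8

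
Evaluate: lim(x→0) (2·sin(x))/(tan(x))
This is a 0/0 indeterminate form.

Apply L'Hôpital's rule: differentiate numerator and denominator separately.
  f(x) = 2·sin(x)   ⇒   f'(x) = 2·cos(x)
  g(x) = tan(x)   ⇒   g'(x) = tan(x)^2 + 1
  lim(x→0) f'(x)/g'(x) = lim(x→0) (2·cos(x))/(tan(x)^2 + 1)
  = 2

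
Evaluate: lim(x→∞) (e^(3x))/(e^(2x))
This is an ∞/∞ indeterminate form.

Apply L'Hôpital's rule: differentiate numerator and denominator separately.
  f(x) = e^(3·x)   ⇒   f'(x) = 3·e^(3·x)
  g(x) = e^(2·x)   ⇒   g'(x) = 2·e^(2·x)
  lim(x→∞) f'(x)/g'(x) = lim(x→∞) (3·e^(3·x))/(2·e^(2·x))
  = ∞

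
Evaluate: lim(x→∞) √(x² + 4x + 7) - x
This is an ∞-∞ indeterminate form.

Combine fractions or rationalize to convert ∞-∞ to 0/0 form:
  lim(x→∞) √(x² + 4x + 7) - x = 2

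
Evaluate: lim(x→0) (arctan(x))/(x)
This is a 0/0 indeterminate form.

Apply L'Hôpital's rule: differentiate numerator and denominator separately.
  f(x) = atan(x)   ⇒   f'(x) = 1/(x^2 + 1)
  g(x) = x   ⇒   g'(x) = 1
  lim(x→0) f'(x)/g'(x) = lim(x→0) (1/(x^2 + 1))/(1)
  = 1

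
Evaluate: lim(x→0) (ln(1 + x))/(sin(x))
This is a 0/0 indeterminate form.

Apply L'Hôpital's rule: differentiate numerator and denominator separately.
  f(x) = ln(x + 1)   ⇒   f'(x) = 1/(x + 1)
  g(x) = sin(x)   ⇒   g'(x) = cos(x)
  lim(x→0) f'(x)/g'(x) = lim(x→0) (1/(x + 1))/(cos(x))
  = 1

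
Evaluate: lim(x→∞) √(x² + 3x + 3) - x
This is an ∞-∞ indeterminate form.

Combine fractions or rationalize to convert ∞-∞ to 0/0 form:
  lim(x→∞) √(x² + 3x + 3) - x = 3/2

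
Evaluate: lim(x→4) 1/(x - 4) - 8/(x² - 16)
This is an ∞-∞ indeterminate form.

Combine fractions or rationalize to convert ∞-∞ to 0/0 form:
  lim(x→4) 1/(x - 4) - 8/(x² - 16) = 1/8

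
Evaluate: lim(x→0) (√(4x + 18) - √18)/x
This is a standard limit.

Factor or rationalize the expression:
  lim(x→0) (√(4x + 18) - √18)/x = sqrt(2)/3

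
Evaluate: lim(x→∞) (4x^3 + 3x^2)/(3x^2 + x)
This is an ∞/∞ indeterminate form.

Apply L'Hôpital's rule: differentiate numerator and denominator separately.
  f(x) = 4·x^3 + 3·x^2   ⇒   f'(x) = 12·x^2 + 6·x
  g(x) = 3·x^2 + x   ⇒   g'(x) = 6·x + 1
  lim(x→∞) f'(x)/g'(x) = lim(x→∞) (12·x^2 + 6·x)/(6·x + 1)
  = ∞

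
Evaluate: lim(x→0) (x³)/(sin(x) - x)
This is a 0/0 indeterminate form.

Apply L'Hôpital's rule: differentiate numerator and denominator separately.
  f(x) = x^3   ⇒   f'(x) = 3·x^2
  g(x) = -x + sin(x)   ⇒   g'(x) = cos(x) - 1
  lim(x→0) f'(x)/g'(x) = lim(x→0) (3·x^2)/(cos(x) - 1)
  = -6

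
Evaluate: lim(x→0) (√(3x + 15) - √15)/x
This is a standard limit.

Factor or rationalize the expression:
  lim(x→0) (√(3x + 15) - √15)/x = sqrt(15)/10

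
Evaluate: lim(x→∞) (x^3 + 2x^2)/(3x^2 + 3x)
This is an ∞/∞ indeterminate form.

Apply L'Hôpital's rule: differentiate numerator and denominator separately.
  f(x) = x^3 + 2·x^2   ⇒   f'(x) = 3·x^2 + 4·x
  g(x) = 3·x^2 + 3·x   ⇒   g'(x) = 6·x + 3
  lim(x→∞) f'(x)/g'(x) = lim(x→∞) (3·x^2 + 4·x)/(6·x + 3)
  = ∞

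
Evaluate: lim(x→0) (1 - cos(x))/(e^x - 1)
This is a 0/0 indeterminate form.

Apply L'Hôpital's rule: differentiate numerator and denominator separately.
  f(x) = 1 - cos(x)   ⇒   f'(x) = sin(x)
  g(x) = e^(x) - 1   ⇒   g'(x) = e^(x)
  lim(x→0) f'(x)/g'(x) = lim(x→0) (sin(x))/(e^(x))
  = 0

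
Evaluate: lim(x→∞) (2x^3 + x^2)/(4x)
This is an ∞/∞ indeterminate form.

Apply L'Hôpital's rule: differentiate numerator and denominator separately.
  f(x) = 2·x^3 + x^2   ⇒   f'(x) = 6·x^2 + 2·x
  g(x) = 4·x   ⇒   g'(x) = 4
  lim(x→∞) f'(x)/g'(x) = lim(x→∞) (6·x^2 + 2·x)/(4)
  = ∞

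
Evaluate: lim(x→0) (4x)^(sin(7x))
This is an exponential indeterminate form.

For exponential indeterminate forms, take the natural log:
  Let L = lim(x→0) (4x)^(sin(7x))
  Then ln(L) = lim(x→0) [exponent × ln(base)]
  Evaluate using L'Hôpital or standard limits, then exponentiate.
  L = 1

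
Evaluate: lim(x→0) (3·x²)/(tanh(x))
This is a 0/0 indeterminate form.

Apply L'Hôpital's rule: differentiate numerator and denominator separately.
  f(x) = 3·x^2   ⇒   f'(x) = 6·x
  g(x) = tanh(x)   ⇒   g'(x) = 1 - tanh(x)^2
  lim(x→0) f'(x)/g'(x) = lim(x→0) (6·x)/(1 - tanh(x)^2)
  = 0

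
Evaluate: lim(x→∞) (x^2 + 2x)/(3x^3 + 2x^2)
This is an ∞/∞ indeterminate form.

Apply L'Hôpital's rule: differentiate numerator and denominator separately.
  f(x) = x^2 + 2·x   ⇒   f'(x) = 2·x + 2
  g(x) = 3·x^3 + 2·x^2   ⇒   g'(x) = 9·x^2 + 4·x
  lim(x→∞) f'(x)/g'(x) = lim(x→∞) (2·x + 2)/(9·x^2 + 4·x)
  = 0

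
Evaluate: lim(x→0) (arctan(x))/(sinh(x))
This is a 0/0 indeterminate form.

Apply L'Hôpital's rule: differentiate numerator and denominator separately.
  f(x) = atan(x)   ⇒   f'(x) = 1/(x^2 + 1)
  g(x) = sinh(x)   ⇒   g'(x) = cosh(x)
  lim(x→0) f'(x)/g'(x) = lim(x→0) (1/(x^2 + 1))/(cosh(x))
  = 1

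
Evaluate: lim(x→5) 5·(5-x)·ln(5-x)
This is a 0·∞ indeterminate form.

Rewrite 0·∞ as a quotient (0/0 or ∞/∞ form), then apply L'Hôpital's rule:
  lim(x→5) 5·(5-x)·ln(5-x) = 0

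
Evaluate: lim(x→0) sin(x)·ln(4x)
This is a 0·∞ indeterminate form.

Rewrite 0·∞ as a quotient (0/0 or ∞/∞ form), then apply L'Hôpital's rule:
  lim(x→0) sin(x)·ln(4x) = 0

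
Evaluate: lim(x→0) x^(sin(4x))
This is an exponential indeterminate form.

For exponential indeterminate forms, take the natural log:
  Let L = lim(x→0) x^(sin(4x))
  Then ln(L) = lim(x→0) [exponent × ln(base)]
  Evaluate using L'Hôpital or standard limits, then exponentiate.
  L = 1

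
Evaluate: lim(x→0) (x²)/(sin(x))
This is a 0/0 indeterminate form.

Apply L'Hôpital's rule: differentiate numerator and denominator separately.
  f(x) = x^2   ⇒   f'(x) = 2·x
  g(x) = sin(x)   ⇒   g'(x) = cos(x)
  lim(x→0) f'(x)/g'(x) = lim(x→0) (2·x)/(cos(x))
  = 0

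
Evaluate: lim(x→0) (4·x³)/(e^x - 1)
This is a 0/0 indeterminate form.

Apply L'Hôpital's rule: differentiate numerator and denominator separately.
  f(x) = 4·x^3   ⇒   f'(x) = 12·x^2
  g(x) = e^(x) - 1   ⇒   g'(x) = e^(x)
  lim(x→0) f'(x)/g'(x) = lim(x→0) (12·x^2)/(e^(x))
  = 0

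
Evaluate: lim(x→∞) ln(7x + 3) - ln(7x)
This is an ∞-∞ indeterminate form.

Combine fractions or rationalize to convert ∞-∞ to 0/0 form:
  lim(x→∞) ln(7x + 3) - ln(7x) = 0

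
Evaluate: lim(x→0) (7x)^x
This is an exponential indeterminate form.

For exponential indeterminate forms, take the natural log:
  Let L = lim(x→0) (7x)^x
  Then ln(L) = lim(x→0) [exponent × ln(base)]
  Evaluate using L'Hôpital or standard limits, then exponentiate.
  L = 1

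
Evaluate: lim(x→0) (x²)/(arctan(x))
This is a 0/0 indeterminate form.

Apply L'Hôpital's rule: differentiate numerator and denominator separately.
  f(x) = x^2   ⇒   f'(x) = 2·x
  g(x) = atan(x)   ⇒   g'(x) = 1/(x^2 + 1)
  lim(x→0) f'(x)/g'(x) = lim(x→0) (2·x)/(1/(x^2 + 1))
  = 0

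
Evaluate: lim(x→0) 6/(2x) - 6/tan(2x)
This is an ∞-∞ indeterminate form.

Combine fractions or rationalize to convert ∞-∞ to 0/0 form:
  lim(x→0) 6/(2x) - 6/tan(2x) = 0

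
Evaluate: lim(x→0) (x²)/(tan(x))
This is a 0/0 indeterminate form.

Apply L'Hôpital's rule: differentiate numerator and denominator separately.
  f(x) = x^2   ⇒   f'(x) = 2·x
  g(x) = tan(x)   ⇒   g'(x) = tan(x)^2 + 1
  lim(x→0) f'(x)/g'(x) = lim(x→0) (2·x)/(tan(x)^2 + 1)
  = 0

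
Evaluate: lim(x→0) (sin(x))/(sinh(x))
This is a 0/0 indeterminate form.

Apply L'Hôpital's rule: differentiate numerator and denominator separately.
  f(x) = sin(x)   ⇒   f'(x) = cos(x)
  g(x) = sinh(x)   ⇒   g'(x) = cosh(x)
  lim(x→0) f'(x)/g'(x) = lim(x→0) (cos(x))/(cosh(x))
  = 1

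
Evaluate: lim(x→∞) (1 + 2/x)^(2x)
This is an exponential indeterminate form.

For exponential indeterminate forms, take the natural log:
  Let L = lim(x→∞) (1 + 2/x)^(2x)
  Then ln(L) = lim(x→∞) [exponent × ln(base)]
  Evaluate using L'Hôpital or standard limits, then exponentiate.
  L = e^(4)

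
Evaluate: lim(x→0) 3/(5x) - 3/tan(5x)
This is an ∞-∞ indeterminate form.

Combine fractions or rationalize to convert ∞-∞ to 0/0 form:
  lim(x→0) 3/(5x) - 3/tan(5x) = 0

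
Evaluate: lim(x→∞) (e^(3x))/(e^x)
This is an ∞/∞ indeterminate form.

Apply L'Hôpital's rule: differentiate numerator and denominator separately.
  f(x) = e^(3·x)   ⇒   f'(x) = 3·e^(3·x)
  g(x) = e^(x)   ⇒   g'(x) = e^(x)
  lim(x→∞) f'(x)/g'(x) = lim(x→∞) (3·e^(3·x))/(e^(x))
  = ∞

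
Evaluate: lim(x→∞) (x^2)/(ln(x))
This is an ∞/∞ indeterminate form.

Apply L'Hôpital's rule: differentiate numerator and denominator separately.
  f(x) = x^2   ⇒   f'(x) = 2·x
  g(x) = ln(x)   ⇒   g'(x) = 1/x
  lim(x→∞) f'(x)/g'(x) = lim(x→∞) (2·x)/(1/x)
  = ∞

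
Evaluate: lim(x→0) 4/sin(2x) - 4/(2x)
This is an ∞-∞ indeterminate form.

Combine fractions or rationalize to convert ∞-∞ to 0/0 form:
  lim(x→0) 4/sin(2x) - 4/(2x) = 0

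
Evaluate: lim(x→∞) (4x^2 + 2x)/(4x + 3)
This is an ∞/∞ indeterminate form.

Apply L'Hôpital's rule: differentiate numerator and denominator separately.
  f(x) = 4·x^2 + 2·x   ⇒   f'(x) = 8·x + 2
  g(x) = 4·x + 3   ⇒   g'(x) = 4
  lim(x→∞) f'(x)/g'(x) = lim(x→∞) (8·x + 2)/(4)
  = ∞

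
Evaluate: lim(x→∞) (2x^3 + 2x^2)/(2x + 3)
This is an ∞/∞ indeterminate form.

Apply L'Hôpital's rule: differentiate numerator and denominator separately.
  f(x) = 2·x^3 + 2·x^2   ⇒   f'(x) = 6·x^2 + 4·x
  g(x) = 2·x + 3   ⇒   g'(x) = 2
  lim(x→∞) f'(x)/g'(x) = lim(x→∞) (6·x^2 + 4·x)/(2)
  = ∞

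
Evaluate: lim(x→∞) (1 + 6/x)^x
This is an exponential indeterminate form.

For exponential indeterminate forms, take the natural log:
  Let L = lim(x→∞) (1 + 6/x)^x
  Then ln(L) = lim(x→∞) [exponent × ln(base)]
  Evaluate using L'Hôpital or standard limits, then exponentiate.
  L = e^(6)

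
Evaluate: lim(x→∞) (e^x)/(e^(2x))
This is an ∞/∞ indeterminate form.

Apply L'Hôpital's rule: differentiate numerator and denominator separately.
  f(x) = e^(x)   ⇒   f'(x) = e^(x)
  g(x) = e^(2·x)   ⇒   g'(x) = 2·e^(2·x)
  lim(x→∞) f'(x)/g'(x) = lim(x→∞) (e^(x))/(2·e^(2·x))
  = 0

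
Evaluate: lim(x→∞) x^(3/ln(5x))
This is an exponential indeterminate form.

For exponential indeterminate forms, take the natural log:
  Let L = lim(x→∞) x^(3/ln(5x))
  Then ln(L) = lim(x→∞) [exponent × ln(base)]
  Evaluate using L'Hôpital or standard limits, then exponentiate.
  L = e^(3)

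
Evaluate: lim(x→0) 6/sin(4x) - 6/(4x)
This is an ∞-∞ indeterminate form.

Combine fractions or rationalize to convert ∞-∞ to 0/0 form:
  lim(x→0) 6/sin(4x) - 6/(4x) = 0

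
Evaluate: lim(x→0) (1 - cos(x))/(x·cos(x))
This is a 0/0 indeterminate form.

Apply L'Hôpital's rule: differentiate numerator and denominator separately.
  f(x) = 1 - cos(x)   ⇒   f'(x) = sin(x)
  g(x) = x·cos(x)   ⇒   g'(x) = -x·sin(x) + cos(x)
  lim(x→0) f'(x)/g'(x) = lim(x→0) (sin(x))/(-x·sin(x) + cos(x))
  = 0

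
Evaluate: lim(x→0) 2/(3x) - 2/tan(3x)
This is an ∞-∞ indeterminate form.

Combine fractions or rationalize to convert ∞-∞ to 0/0 form:
  lim(x→0) 2/(3x) - 2/tan(3x) = 0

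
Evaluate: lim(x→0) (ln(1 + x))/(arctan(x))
This is a 0/0 indeterminate form.

Apply L'Hôpital's rule: differentiate numerator and denominator separately.
  f(x) = ln(x + 1)   ⇒   f'(x) = 1/(x + 1)
  g(x) = atan(x)   ⇒   g'(x) = 1/(x^2 + 1)
  lim(x→0) f'(x)/g'(x) = lim(x→0) (1/(x + 1))/(1/(x^2 + 1))
  = 1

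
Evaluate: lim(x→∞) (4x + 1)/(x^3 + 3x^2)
This is an ∞/∞ indeterminate form.

Apply L'Hôpital's rule: differentiate numerator and denominator separately.
  f(x) = 4·x + 1   ⇒   f'(x) = 4
  g(x) = x^3 + 3·x^2   ⇒   g'(x) = 3·x^2 + 6·x
  lim(x→∞) f'(x)/g'(x) = lim(x→∞) (4)/(3·x^2 + 6·x)
  = 0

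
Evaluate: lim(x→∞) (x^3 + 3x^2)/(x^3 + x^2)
This is an ∞/∞ indeterminate form.

Apply L'Hôpital's rule: differentiate numerator and denominator separately.
  f(x) = x^3 + 3·x^2   ⇒   f'(x) = 3·x^2 + 6·x
  g(x) = x^3 + x^2   ⇒   g'(x) = 3·x^2 + 2·x
  lim(x→∞) f'(x)/g'(x) = lim(x→∞) (3·x^2 + 6·x)/(3·x^2 + 2·x)
  = 1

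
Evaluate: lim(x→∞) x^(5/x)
This is an exponential indeterminate form.

For exponential indeterminate forms, take the natural log:
  Let L = lim(x→∞) x^(5/x)
  Then ln(L) = lim(x→∞) [exponent × ln(base)]
  Evaluate using L'Hôpital or standard limits, then exponentiate.
  L = 1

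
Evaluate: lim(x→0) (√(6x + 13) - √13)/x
This is a standard limit.

Factor or rationalize the expression:
  lim(x→0) (√(6x + 13) - √13)/x = 3·sqrt(13)/13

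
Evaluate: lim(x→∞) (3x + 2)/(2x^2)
This is an ∞/∞ indeterminate form.

Apply L'Hôpital's rule: differentiate numerator and denominator separately.
  f(x) = 3·x + 2   ⇒   f'(x) = 3
  g(x) = 2·x^2   ⇒   g'(x) = 4·x
  lim(x→∞) f'(x)/g'(x) = lim(x→∞) (3)/(4·x)
  = 0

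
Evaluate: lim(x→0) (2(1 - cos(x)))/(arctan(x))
This is a 0/0 indeterminate form.

Apply L'Hôpital's rule: differentiate numerator and denominator separately.
  f(x) = 2 - 2·cos(x)   ⇒   f'(x) = 2·sin(x)
  g(x) = atan(x)   ⇒   g'(x) = 1/(x^2 + 1)
  lim(x→0) f'(x)/g'(x) = lim(x→0) (2·sin(x))/(1/(x^2 + 1))
  = 0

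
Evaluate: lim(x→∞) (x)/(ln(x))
This is an ∞/∞ indeterminate form.

Apply L'Hôpital's rule: differentiate numerator and denominator separately.
  f(x) = x   ⇒   f'(x) = 1
  g(x) = ln(x)   ⇒   g'(x) = 1/x
  lim(x→∞) f'(x)/g'(x) = lim(x→∞) (1)/(1/x)
  = ∞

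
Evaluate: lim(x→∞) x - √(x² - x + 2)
This is an ∞-∞ indeterminate form.

Combine fractions or rationalize to convert ∞-∞ to 0/0 form:
  lim(x→∞) x - √(x² - x + 2) = 1/2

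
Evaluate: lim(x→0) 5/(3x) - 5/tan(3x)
This is an ∞-∞ indeterminate form.

Combine fractions or rationalize to convert ∞-∞ to 0/0 form:
  lim(x→0) 5/(3x) - 5/tan(3x) = 0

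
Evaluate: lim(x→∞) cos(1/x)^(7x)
This is an exponential indeterminate form.

For exponential indeterminate forms, take the natural log:
  Let L = lim(x→∞) cos(1/x)^(7x)
  Then ln(L) = lim(x→∞) [exponent × ln(base)]
  Evaluate using L'Hôpital or standard limits, then exponentiate.
  L = 1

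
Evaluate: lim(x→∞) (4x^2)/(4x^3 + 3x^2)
This is an ∞/∞ indeterminate form.

Apply L'Hôpital's rule: differentiate numerator and denominator separately.
  f(x) = 4·x^2   ⇒   f'(x) = 8·x
  g(x) = 4·x^3 + 3·x^2   ⇒   g'(x) = 12·x^2 + 6·x
  lim(x→∞) f'(x)/g'(x) = lim(x→∞) (8·x)/(12·x^2 + 6·x)
  = 0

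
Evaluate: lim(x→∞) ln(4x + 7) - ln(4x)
This is an ∞-∞ indeterminate form.

Combine fractions or rationalize to convert ∞-∞ to 0/0 form:
  lim(x→∞) ln(4x + 7) - ln(4x) = 0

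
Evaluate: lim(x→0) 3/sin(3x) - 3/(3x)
This is an ∞-∞ indeterminate form.

Combine fractions or rationalize to convert ∞-∞ to 0/0 form:
  lim(x→0) 3/sin(3x) - 3/(3x) = 0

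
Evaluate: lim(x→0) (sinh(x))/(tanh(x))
This is a 0/0 indeterminate form.

Apply L'Hôpital's rule: differentiate numerator and denominator separately.
  f(x) = sinh(x)   ⇒   f'(x) = cosh(x)
  g(x) = tanh(x)   ⇒   g'(x) = 1 - tanh(x)^2
  lim(x→0) f'(x)/g'(x) = lim(x→0) (cosh(x))/(1 - tanh(x)^2)
  = 1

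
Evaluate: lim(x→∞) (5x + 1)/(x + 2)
This is an ∞/∞ indeterminate form.

Apply L'Hôpital's rule: differentiate numerator and denominator separately.
  f(x) = 5·x + 1   ⇒   f'(x) = 5
  g(x) = x + 2   ⇒   g'(x) = 1
  lim(x→∞) f'(x)/g'(x) = lim(x→∞) (5)/(1)
  = 5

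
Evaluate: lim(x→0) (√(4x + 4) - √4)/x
This is a standard limit.

Factor or rationalize the expression:
  lim(x→0) (√(4x + 4) - √4)/x = 1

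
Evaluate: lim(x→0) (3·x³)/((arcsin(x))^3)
This is a 0/0 indeterminate form.

Apply L'Hôpital's rule: differentiate numerator and denominator separately.
  f(x) = 3·x^3   ⇒   f'(x) = 9·x^2
  g(x) = asin(x)^3   ⇒   g'(x) = 3·asin(x)^2/sqrt(1 - x^2)
  lim(x→0) f'(x)/g'(x) = lim(x→0) (9·x^2)/(3·asin(x)^2/sqrt(1 - x^2))
  = 3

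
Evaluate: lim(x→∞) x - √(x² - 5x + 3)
This is an ∞-∞ indeterminate form.

Combine fractions or rationalize to convert ∞-∞ to 0/0 form:
  lim(x→∞) x - √(x² - 5x + 3) = 5/2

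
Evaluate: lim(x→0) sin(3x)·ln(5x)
This is a 0·∞ indeterminate form.

Rewrite 0·∞ as a quotient (0/0 or ∞/∞ form), then apply L'Hôpital's rule:
  lim(x→0) sin(3x)·ln(5x) = 0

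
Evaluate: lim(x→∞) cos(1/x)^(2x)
This is an exponential indeterminate form.

For exponential indeterminate forms, take the natural log:
  Let L = lim(x→∞) cos(1/x)^(2x)
  Then ln(L) = lim(x→∞) [exponent × ln(base)]
  Evaluate using L'Hôpital or standard limits, then exponentiate.
  L = 1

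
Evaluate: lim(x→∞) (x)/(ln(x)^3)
This is an ∞/∞ indeterminate form.

Apply L'Hôpital's rule: differentiate numerator and denominator separately.
  f(x) = x   ⇒   f'(x) = 1
  g(x) = ln(x)^3   ⇒   g'(x) = 3·ln(x)^2/x
  lim(x→∞) f'(x)/g'(x) = lim(x→∞) (1)/(3·ln(x)^2/x)
  = ∞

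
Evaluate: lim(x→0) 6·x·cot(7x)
This is a 0·∞ indeterminate form.

Rewrite 0·∞ as a quotient (0/0 or ∞/∞ form), then apply L'Hôpital's rule:
  lim(x→0) 6·x·cot(7x) = 6/7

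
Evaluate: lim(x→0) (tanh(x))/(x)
This is a 0/0 indeterminate form.

Apply L'Hôpital's rule: differentiate numerator and denominator separately.
  f(x) = tanh(x)   ⇒   f'(x) = 1 - tanh(x)^2
  g(x) = x   ⇒   g'(x) = 1
  lim(x→0) f'(x)/g'(x) = lim(x→0) (1 - tanh(x)^2)/(1)
  = 1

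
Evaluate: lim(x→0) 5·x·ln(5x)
This is a 0·∞ indeterminate form.

Rewrite 0·∞ as a quotient (0/0 or ∞/∞ form), then apply L'Hôpital's rule:
  lim(x→0) 5·x·ln(5x) = 0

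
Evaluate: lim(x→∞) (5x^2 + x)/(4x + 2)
This is an ∞/∞ indeterminate form.

Apply L'Hôpital's rule: differentiate numerator and denominator separately.
  f(x) = 5·x^2 + x   ⇒   f'(x) = 10·x + 1
  g(x) = 4·x + 2   ⇒   g'(x) = 4
  lim(x→∞) f'(x)/g'(x) = lim(x→∞) (10·x + 1)/(4)
  = ∞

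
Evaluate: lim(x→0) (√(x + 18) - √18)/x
This is a standard limit.

Factor or rationalize the expression:
  lim(x→0) (√(x + 18) - √18)/x = sqrt(2)/12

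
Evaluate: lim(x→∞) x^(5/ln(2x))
This is an exponential indeterminate form.

For exponential indeterminate forms, take the natural log:
  Let L = lim(x→∞) x^(5/ln(2x))
  Then ln(L) = lim(x→∞) [exponent × ln(base)]
  Evaluate using L'Hôpital or standard limits, then exponentiate.
  L = e^(5)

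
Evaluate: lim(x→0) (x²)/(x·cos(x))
This is a 0/0 indeterminate form.

Apply L'Hôpital's rule: differentiate numerator and denominator separately.
  f(x) = x^2   ⇒   f'(x) = 2·x
  g(x) = x·cos(x)   ⇒   g'(x) = -x·sin(x) + cos(x)
  lim(x→0) f'(x)/g'(x) = lim(x→0) (2·x)/(-x·sin(x) + cos(x))
  = 0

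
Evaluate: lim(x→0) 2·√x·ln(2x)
This is a 0·∞ indeterminate form.

Rewrite 0·∞ as a quotient (0/0 or ∞/∞ form), then apply L'Hôpital's rule:
  lim(x→0) 2·√x·ln(2x) = 0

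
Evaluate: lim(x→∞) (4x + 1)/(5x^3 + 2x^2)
This is an ∞/∞ indeterminate form.

Apply L'Hôpital's rule: differentiate numerator and denominator separately.
  f(x) = 4·x + 1   ⇒   f'(x) = 4
  g(x) = 5·x^3 + 2·x^2   ⇒   g'(x) = 15·x^2 + 4·x
  lim(x→∞) f'(x)/g'(x) = lim(x→∞) (4)/(15·x^2 + 4·x)
  = 0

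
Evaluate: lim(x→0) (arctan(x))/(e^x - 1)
This is a 0/0 indeterminate form.

Apply L'Hôpital's rule: differentiate numerator and denominator separately.
  f(x) = atan(x)   ⇒   f'(x) = 1/(x^2 + 1)
  g(x) = e^(x) - 1   ⇒   g'(x) = e^(x)
  lim(x→0) f'(x)/g'(x) = lim(x→0) (1/(x^2 + 1))/(e^(x))
  = 1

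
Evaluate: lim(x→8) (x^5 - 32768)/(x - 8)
This is a standard limit.

Factor or rationalize the expression:
  lim(x→8) (x^5 - 32768)/(x - 8) = 20480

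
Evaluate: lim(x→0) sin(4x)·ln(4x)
This is a 0·∞ indeterminate form.

Rewrite 0·∞ as a quotient (0/0 or ∞/∞ form), then apply L'Hôpital's rule:
  lim(x→0) sin(4x)·ln(4x) = 0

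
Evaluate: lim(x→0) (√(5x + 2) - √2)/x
This is a standard limit.

Factor or rationalize the expression:
  lim(x→0) (√(5x + 2) - √2)/x = 5·sqrt(2)/4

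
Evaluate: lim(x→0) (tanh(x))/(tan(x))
This is a 0/0 indeterminate form.

Apply L'Hôpital's rule: differentiate numerator and denominator separately.
  f(x) = tanh(x)   ⇒   f'(x) = 1 - tanh(x)^2
  g(x) = tan(x)   ⇒   g'(x) = tan(x)^2 + 1
  lim(x→0) f'(x)/g'(x) = lim(x→0) (1 - tanh(x)^2)/(tan(x)^2 + 1)
  = 1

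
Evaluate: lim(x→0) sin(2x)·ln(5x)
This is a 0·∞ indeterminate form.

Rewrite 0·∞ as a quotient (0/0 or ∞/∞ form), then apply L'Hôpital's rule:
  lim(x→0) sin(2x)·ln(5x) = 0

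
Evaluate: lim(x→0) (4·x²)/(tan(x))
This is a 0/0 indeterminate form.

Apply L'Hôpital's rule: differentiate numerator and denominator separately.
  f(x) = 4·x^2   ⇒   f'(x) = 8·x
  g(x) = tan(x)   ⇒   g'(x) = tan(x)^2 + 1
  lim(x→0) f'(x)/g'(x) = lim(x→0) (8·x)/(tan(x)^2 + 1)
  = 0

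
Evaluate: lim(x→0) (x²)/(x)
This is a 0/0 indeterminate form.

Apply L'Hôpital's rule: differentiate numerator and denominator separately.
  f(x) = x^2   ⇒   f'(x) = 2·x
  g(x) = x   ⇒   g'(x) = 1
  lim(x→0) f'(x)/g'(x) = lim(x→0) (2·x)/(1)
  = 0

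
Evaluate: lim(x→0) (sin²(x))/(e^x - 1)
This is a 0/0 indeterminate form.

Apply L'Hôpital's rule: differentiate numerator and denominator separately.
  f(x) = sin(x)^2   ⇒   f'(x) = 2·sin(x)·cos(x)
  g(x) = e^(x) - 1   ⇒   g'(x) = e^(x)
  lim(x→0) f'(x)/g'(x) = lim(x→0) (2·sin(x)·cos(x))/(e^(x))
  = 0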